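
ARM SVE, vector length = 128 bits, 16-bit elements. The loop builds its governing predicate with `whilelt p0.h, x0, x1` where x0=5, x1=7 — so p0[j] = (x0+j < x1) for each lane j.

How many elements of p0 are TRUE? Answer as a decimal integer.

vl = 2

register lanes = 128/16 = 8
whilelt: lane j active iff 5+j < 7 → j < 2 → 2 active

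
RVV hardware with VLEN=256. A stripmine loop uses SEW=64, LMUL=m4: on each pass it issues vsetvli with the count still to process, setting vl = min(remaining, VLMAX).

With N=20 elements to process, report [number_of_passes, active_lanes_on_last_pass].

[iterations, last_vl] = [2, 4]

VLMAX = VLEN×LMUL/SEW = 256×4/64 = 16
N=20: ⌈20/16⌉ = 2 iters; last vl = 20 − 1×16 = 4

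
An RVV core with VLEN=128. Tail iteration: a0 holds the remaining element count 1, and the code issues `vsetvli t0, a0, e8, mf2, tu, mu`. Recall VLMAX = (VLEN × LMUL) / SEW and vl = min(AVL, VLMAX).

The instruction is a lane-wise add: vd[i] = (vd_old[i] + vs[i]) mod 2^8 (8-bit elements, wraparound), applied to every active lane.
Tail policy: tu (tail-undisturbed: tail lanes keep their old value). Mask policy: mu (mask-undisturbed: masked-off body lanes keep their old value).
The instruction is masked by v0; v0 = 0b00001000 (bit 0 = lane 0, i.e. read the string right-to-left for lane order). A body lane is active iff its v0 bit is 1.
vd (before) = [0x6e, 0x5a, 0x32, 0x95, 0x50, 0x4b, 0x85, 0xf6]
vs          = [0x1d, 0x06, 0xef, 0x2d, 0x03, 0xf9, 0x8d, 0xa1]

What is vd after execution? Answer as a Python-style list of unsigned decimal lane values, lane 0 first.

VLMAX = VLEN×LMUL/SEW = 128×1/2/8 = 8
vl = min(AVL, VLMAX) = min(1, 8) = 1
[0] mask-off/keep = 0x6e
[1] tail/keep = 0x5a
[2] tail/keep = 0x32
[3] tail/keep = 0x95
[4] tail/keep = 0x50
[5] tail/keep = 0x4b
[6] tail/keep = 0x85
[7] tail/keep = 0xf6

vd = [110, 90, 50, 149, 80, 75, 133, 246]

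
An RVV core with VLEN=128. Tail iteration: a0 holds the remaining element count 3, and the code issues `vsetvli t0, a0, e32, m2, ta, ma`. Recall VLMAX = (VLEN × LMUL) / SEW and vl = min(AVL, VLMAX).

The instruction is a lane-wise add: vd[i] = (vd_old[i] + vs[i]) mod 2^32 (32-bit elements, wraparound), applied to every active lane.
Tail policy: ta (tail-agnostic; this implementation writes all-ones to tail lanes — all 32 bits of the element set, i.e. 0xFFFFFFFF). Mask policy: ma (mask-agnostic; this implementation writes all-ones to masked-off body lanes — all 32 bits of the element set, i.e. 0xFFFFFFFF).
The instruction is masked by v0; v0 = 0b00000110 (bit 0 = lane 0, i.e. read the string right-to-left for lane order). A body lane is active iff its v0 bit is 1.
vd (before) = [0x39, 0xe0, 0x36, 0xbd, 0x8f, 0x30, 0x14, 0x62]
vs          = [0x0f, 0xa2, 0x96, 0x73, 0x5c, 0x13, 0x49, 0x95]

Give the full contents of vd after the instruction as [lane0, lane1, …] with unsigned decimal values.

vd = [4294967295, 386, 204, 4294967295, 4294967295, 4294967295, 4294967295, 4294967295]

VLMAX = (128 × 2) / 32 = 8 lanes
AVL=3 ≤ VLMAX=8, so vl = 3
  i=0: mask-off/ones → 4294967295
  i=1: add(0xe0,0xa2) → 386
  i=2: add(0x36,0x96) → 204
  i=3: tail/ones → 4294967295
  i=4: tail/ones → 4294967295
  i=5: tail/ones → 4294967295
  i=6: tail/ones → 4294967295
  i=7: tail/ones → 4294967295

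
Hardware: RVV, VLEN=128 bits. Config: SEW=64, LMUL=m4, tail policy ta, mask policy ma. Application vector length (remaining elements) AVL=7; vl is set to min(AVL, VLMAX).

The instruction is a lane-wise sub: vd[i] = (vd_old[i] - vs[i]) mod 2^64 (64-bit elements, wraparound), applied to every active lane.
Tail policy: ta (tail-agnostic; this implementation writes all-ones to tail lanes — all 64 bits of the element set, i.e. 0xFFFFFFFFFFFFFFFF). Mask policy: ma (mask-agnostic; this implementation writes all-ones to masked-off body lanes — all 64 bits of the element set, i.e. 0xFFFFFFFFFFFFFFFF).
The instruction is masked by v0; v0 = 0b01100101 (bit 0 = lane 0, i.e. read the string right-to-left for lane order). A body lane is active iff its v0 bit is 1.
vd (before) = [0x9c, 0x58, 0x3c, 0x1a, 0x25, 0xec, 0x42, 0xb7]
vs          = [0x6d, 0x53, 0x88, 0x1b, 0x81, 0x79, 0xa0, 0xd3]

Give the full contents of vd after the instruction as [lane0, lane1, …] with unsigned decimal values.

VLMAX = (128 × 4) / 64 = 8 lanes
vl ← min(7, 8) = 7
[0] sub(0x9c,0x6d) = 0x2f
[1] mask-off/ones = 0xffffffffffffffff
[2] sub(0x3c,0x88) = 0xffffffffffffffb4
[3] mask-off/ones = 0xffffffffffffffff
[4] mask-off/ones = 0xffffffffffffffff
[5] sub(0xec,0x79) = 0x73
[6] sub(0x42,0xa0) = 0xffffffffffffffa2
[7] tail/ones = 0xffffffffffffffff

vd = [47, 18446744073709551615, 18446744073709551540, 18446744073709551615, 18446744073709551615, 115, 18446744073709551522, 18446744073709551615]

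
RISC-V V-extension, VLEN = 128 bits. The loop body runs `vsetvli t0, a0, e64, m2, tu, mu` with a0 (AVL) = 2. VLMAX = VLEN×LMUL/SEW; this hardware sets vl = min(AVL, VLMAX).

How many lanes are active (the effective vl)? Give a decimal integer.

lanes per group: 128·2/64 = 4
vl ← min(2, 4) = 2

vl = 2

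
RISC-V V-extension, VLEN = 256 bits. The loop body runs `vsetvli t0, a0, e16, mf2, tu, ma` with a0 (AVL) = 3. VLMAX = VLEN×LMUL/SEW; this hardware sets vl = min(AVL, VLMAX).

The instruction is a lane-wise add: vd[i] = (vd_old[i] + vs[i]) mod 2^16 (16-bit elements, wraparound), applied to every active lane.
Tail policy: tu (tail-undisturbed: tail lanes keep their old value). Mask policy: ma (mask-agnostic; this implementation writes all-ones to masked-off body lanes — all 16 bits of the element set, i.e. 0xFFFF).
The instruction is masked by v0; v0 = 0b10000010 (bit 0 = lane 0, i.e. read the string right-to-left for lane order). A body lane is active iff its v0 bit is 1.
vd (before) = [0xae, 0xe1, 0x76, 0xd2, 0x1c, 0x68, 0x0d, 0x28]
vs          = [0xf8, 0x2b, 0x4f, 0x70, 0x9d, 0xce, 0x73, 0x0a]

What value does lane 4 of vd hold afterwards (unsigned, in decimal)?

VLMAX = (256 × 1/2) / 16 = 8 lanes
vl ← min(3, 8) = 3
vd[0] mask-off/ones -> 0xffff
vd[1] add(0xe1,0x2b) -> 0x10c
vd[2] mask-off/ones -> 0xffff
vd[3] tail/keep -> 0xd2
vd[4] tail/keep -> 0x1c
vd[5] tail/keep -> 0x68
vd[6] tail/keep -> 0x0d
vd[7] tail/keep -> 0x28

vd[4] = 28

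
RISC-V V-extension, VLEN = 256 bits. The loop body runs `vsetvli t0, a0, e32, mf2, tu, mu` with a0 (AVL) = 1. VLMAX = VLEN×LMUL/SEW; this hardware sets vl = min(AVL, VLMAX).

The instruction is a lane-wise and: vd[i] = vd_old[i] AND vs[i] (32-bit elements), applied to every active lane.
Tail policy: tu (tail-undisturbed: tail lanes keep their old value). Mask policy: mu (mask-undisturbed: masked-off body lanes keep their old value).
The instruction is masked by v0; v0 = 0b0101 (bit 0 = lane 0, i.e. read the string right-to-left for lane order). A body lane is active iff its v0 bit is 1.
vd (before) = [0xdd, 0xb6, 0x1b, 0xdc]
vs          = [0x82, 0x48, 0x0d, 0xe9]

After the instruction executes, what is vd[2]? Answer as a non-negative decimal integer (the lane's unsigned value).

vd[2] = 27

VLMAX = (256 × 1/2) / 32 = 4 lanes
AVL=1 ≤ VLMAX=4, so vl = 1
  i=0: and(0xdd,0x82) → 128
  i=1: tail/keep → 182
  i=2: tail/keep → 27
  i=3: tail/keep → 220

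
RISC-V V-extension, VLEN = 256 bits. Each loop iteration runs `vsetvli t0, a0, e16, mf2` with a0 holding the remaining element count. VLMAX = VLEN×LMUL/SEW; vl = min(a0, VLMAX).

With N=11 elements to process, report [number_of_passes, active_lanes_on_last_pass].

VLMAX = VLEN×LMUL/SEW = 256×1/2/16 = 8
N=11: ⌈11/8⌉ = 2 iters; last vl = 11 − 1×8 = 3

[iterations, last_vl] = [2, 3]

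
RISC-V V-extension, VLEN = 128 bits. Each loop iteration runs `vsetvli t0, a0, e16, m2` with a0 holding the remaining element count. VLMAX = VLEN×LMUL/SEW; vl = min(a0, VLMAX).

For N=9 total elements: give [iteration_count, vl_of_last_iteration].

lanes per group: 128·2/16 = 16
9 elements at 16/iter → 1 passes, remainder 9 on the last

[iterations, last_vl] = [1, 9]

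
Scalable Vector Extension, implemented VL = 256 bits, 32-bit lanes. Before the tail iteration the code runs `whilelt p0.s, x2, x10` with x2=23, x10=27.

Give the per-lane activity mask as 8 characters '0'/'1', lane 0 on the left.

register lanes = 256/32 = 8
p0[j] = (23+j < 27); true for j=0..3 → 4 lanes set
bits (lane 0 leftmost): 11110000

predicate = 11110000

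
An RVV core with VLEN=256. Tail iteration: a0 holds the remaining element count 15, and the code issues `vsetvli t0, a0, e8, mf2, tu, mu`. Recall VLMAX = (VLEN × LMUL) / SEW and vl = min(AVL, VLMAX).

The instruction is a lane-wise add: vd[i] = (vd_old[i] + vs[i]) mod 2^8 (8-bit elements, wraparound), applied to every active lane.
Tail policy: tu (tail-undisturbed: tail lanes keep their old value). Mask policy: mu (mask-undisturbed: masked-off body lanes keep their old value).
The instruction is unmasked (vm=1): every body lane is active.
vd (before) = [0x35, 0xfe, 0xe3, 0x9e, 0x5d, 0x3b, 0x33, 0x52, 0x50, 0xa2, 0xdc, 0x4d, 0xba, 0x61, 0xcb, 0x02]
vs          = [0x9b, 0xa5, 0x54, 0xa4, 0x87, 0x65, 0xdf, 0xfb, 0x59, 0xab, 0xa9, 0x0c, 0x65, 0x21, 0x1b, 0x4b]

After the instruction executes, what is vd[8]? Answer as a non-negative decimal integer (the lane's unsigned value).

vd[8] = 169

VLMAX = (256 × 1/2) / 8 = 16 lanes
vl ← min(15, 16) = 15
[0] add(0x35,0x9b) = 0xd0
[1] add(0xfe,0xa5) = 0xa3
[2] add(0xe3,0x54) = 0x37
[3] add(0x9e,0xa4) = 0x42
[4] add(0x5d,0x87) = 0xe4
[5] add(0x3b,0x65) = 0xa0
[6] add(0x33,0xdf) = 0x12
[7] add(0x52,0xfb) = 0x4d
[8] add(0x50,0x59) = 0xa9
[9] add(0xa2,0xab) = 0x4d
[10] add(0xdc,0xa9) = 0x85
[11] add(0x4d,0x0c) = 0x59
[12] add(0xba,0x65) = 0x1f
[13] add(0x61,0x21) = 0x82
[14] add(0xcb,0x1b) = 0xe6
[15] tail/keep = 0x02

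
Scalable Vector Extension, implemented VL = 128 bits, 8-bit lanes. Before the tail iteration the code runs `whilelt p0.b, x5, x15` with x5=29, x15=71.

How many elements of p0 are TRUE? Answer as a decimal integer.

register lanes = 128/8 = 16
whilelt: lane j active iff 29+j < 71 → j < 42 → 16 active

vl = 16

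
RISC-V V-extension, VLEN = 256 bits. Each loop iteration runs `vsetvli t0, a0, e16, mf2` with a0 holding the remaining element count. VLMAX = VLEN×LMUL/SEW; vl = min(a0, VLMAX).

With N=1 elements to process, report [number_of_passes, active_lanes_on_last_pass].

[iterations, last_vl] = [1, 1]

lanes per group: 256·1/2/16 = 8
1 elements at 8/iter → 1 passes, remainder 1 on the last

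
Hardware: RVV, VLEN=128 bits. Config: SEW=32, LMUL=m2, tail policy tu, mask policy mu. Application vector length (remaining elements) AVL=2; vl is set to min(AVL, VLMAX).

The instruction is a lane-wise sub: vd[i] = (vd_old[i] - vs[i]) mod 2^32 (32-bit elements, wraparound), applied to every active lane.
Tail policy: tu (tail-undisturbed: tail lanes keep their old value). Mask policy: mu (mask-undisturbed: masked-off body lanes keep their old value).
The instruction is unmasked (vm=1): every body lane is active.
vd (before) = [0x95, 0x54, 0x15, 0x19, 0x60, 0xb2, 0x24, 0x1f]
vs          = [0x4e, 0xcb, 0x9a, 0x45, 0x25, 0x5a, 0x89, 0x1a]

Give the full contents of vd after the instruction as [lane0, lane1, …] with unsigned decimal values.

vd = [71, 4294967177, 21, 25, 96, 178, 36, 31]

VLMAX = VLEN×LMUL/SEW = 128×2/32 = 8
vl = min(AVL, VLMAX) = min(2, 8) = 2
vd[0] sub(0x95,0x4e) -> 0x47
vd[1] sub(0x54,0xcb) -> 0xffffff89
vd[2] tail/keep -> 0x15
vd[3] tail/keep -> 0x19
vd[4] tail/keep -> 0x60
vd[5] tail/keep -> 0xb2
vd[6] tail/keep -> 0x24
vd[7] tail/keep -> 0x1f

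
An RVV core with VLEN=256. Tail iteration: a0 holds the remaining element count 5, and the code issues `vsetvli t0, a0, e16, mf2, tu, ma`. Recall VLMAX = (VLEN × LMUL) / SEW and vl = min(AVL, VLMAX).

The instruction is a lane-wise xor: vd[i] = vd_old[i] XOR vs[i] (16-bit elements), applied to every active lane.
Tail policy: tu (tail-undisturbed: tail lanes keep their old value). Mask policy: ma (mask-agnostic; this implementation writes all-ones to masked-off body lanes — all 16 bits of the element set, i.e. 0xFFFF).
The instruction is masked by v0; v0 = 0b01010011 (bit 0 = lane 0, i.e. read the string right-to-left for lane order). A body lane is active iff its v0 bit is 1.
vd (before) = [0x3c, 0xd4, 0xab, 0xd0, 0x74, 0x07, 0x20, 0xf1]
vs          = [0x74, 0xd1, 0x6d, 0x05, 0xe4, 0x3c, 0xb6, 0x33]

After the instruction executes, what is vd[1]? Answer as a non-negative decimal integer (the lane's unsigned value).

lanes per group: 256·1/2/16 = 8
vl = min(AVL, VLMAX) = min(5, 8) = 5
  i=0: xor(0x3c,0x74) → 72
  i=1: xor(0xd4,0xd1) → 5
  i=2: mask-off/ones → 65535
  i=3: mask-off/ones → 65535
  i=4: xor(0x74,0xe4) → 144
  i=5: tail/keep → 7
  i=6: tail/keep → 32
  i=7: tail/keep → 241

vd[1] = 5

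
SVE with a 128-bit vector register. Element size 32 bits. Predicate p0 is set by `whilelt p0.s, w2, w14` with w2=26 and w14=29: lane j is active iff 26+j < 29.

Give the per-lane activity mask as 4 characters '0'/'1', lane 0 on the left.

predicate = 1110

lane count: 128 div 32 = 4
p0[j] = (26+j < 29); true for j=0..2 → 3 lanes set
bits (lane 0 leftmost): 1110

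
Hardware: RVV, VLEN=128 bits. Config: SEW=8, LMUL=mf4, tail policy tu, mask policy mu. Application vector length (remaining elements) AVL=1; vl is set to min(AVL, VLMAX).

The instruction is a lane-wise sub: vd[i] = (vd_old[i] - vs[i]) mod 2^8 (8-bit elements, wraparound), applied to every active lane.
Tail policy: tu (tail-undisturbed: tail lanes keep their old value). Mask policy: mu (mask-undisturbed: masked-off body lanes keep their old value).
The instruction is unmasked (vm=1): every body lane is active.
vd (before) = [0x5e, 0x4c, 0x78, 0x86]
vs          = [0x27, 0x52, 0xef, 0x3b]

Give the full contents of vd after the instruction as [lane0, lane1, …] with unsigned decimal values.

vd = [55, 76, 120, 134]

lanes per group: 128·1/4/8 = 4
vl ← min(1, 4) = 1
[0] sub(0x5e,0x27) = 0x37
[1] tail/keep = 0x4c
[2] tail/keep = 0x78
[3] tail/keep = 0x86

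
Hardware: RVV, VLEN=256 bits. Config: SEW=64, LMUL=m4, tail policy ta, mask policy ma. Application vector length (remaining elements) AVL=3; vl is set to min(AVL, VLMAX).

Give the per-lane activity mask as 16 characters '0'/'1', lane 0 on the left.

predicate = 1110000000000000

VLMAX = VLEN×LMUL/SEW = 256×4/64 = 16
vl = min(AVL, VLMAX) = min(3, 16) = 3
bits (lane 0 leftmost): 1110000000000000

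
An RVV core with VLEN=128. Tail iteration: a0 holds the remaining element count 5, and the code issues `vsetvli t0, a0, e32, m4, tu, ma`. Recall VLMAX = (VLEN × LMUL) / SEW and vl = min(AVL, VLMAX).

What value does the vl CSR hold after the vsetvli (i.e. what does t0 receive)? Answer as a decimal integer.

VLMAX = (128 × 4) / 32 = 16 lanes
vl = min(AVL, VLMAX) = min(5, 16) = 5

vl = 5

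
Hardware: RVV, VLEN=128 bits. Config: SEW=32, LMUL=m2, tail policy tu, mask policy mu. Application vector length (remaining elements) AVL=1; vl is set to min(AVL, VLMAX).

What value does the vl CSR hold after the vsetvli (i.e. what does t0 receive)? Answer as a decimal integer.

vl = 1

VLMAX = VLEN×LMUL/SEW = 128×2/32 = 8
vl ← min(1, 8) = 1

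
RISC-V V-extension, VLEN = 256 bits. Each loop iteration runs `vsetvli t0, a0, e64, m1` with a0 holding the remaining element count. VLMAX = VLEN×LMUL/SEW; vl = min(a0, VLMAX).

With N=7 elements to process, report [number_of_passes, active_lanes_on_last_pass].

lanes per group: 256·1/64 = 4
iterations = ceil(7/4) = 2; final-pass vl = 3

[iterations, last_vl] = [2, 3]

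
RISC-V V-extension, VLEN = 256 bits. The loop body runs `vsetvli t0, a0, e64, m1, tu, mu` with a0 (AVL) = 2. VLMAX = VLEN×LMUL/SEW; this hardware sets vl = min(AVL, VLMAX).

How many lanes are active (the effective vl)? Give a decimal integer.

VLMAX = VLEN×LMUL/SEW = 256×1/64 = 4
AVL=2 ≤ VLMAX=4, so vl = 2

vl = 2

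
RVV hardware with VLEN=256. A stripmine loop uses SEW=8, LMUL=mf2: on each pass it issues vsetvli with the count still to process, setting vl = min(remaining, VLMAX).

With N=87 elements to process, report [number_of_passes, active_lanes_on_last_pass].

[iterations, last_vl] = [6, 7]

lanes per group: 256·1/2/8 = 16
N=87: ⌈87/16⌉ = 6 iters; last vl = 87 − 5×16 = 7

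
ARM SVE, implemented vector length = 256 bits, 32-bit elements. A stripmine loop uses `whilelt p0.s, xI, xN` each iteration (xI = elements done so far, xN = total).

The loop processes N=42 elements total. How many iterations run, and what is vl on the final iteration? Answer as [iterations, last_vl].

[iterations, last_vl] = [6, 2]

256-bit reg / 32-bit elem → 8 lanes
42 elements at 8/iter → 6 passes, remainder 2 on the last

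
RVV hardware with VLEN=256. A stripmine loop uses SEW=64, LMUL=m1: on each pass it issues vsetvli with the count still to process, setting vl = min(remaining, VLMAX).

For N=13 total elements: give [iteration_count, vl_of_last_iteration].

[iterations, last_vl] = [4, 1]

VLMAX = VLEN×LMUL/SEW = 256×1/64 = 4
iterations = ceil(13/4) = 4; final-pass vl = 1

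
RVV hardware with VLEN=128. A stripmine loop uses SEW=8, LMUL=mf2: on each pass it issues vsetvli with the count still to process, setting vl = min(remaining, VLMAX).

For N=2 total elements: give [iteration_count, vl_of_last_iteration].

lanes per group: 128·1/2/8 = 8
2 elements at 8/iter → 1 passes, remainder 2 on the last

[iterations, last_vl] = [1, 2]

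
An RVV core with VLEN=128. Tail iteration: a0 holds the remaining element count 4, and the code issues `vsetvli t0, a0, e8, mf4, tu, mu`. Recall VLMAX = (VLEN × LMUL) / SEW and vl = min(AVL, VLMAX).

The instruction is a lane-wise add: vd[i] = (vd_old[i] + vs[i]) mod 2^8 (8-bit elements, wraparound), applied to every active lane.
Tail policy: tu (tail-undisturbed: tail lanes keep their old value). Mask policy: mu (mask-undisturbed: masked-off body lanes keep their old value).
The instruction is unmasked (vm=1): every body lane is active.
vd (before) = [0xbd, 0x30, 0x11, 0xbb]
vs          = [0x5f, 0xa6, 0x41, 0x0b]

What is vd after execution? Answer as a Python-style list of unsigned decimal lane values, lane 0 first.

VLMAX = (128 × 1/4) / 8 = 4 lanes
vl ← min(4, 4) = 4
vd[0] add(0xbd,0x5f) -> 0x1c
vd[1] add(0x30,0xa6) -> 0xd6
vd[2] add(0x11,0x41) -> 0x52
vd[3] add(0xbb,0x0b) -> 0xc6

vd = [28, 214, 82, 198]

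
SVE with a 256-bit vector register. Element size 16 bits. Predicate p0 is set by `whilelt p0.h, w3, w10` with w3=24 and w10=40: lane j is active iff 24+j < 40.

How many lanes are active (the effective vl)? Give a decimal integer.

lane count: 256 div 16 = 16
whilelt: lane j active iff 24+j < 40 → j < 16 → 16 active

vl = 16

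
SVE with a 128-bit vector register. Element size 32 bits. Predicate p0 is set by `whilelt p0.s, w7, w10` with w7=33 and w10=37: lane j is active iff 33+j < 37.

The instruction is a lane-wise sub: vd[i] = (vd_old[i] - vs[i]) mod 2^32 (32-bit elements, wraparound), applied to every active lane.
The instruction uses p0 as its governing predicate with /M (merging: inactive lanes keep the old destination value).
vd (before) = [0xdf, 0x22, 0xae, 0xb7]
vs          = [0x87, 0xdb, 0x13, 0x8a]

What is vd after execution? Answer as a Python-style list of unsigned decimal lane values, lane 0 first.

vd = [88, 4294967111, 155, 45]

128-bit reg / 32-bit elem → 4 lanes
p0[j] = (33+j < 37); true for j=0..3 → 4 lanes set
  i=0: sub(0xdf,0x87) → 88
  i=1: sub(0x22,0xdb) → 4294967111
  i=2: sub(0xae,0x13) → 155
  i=3: sub(0xb7,0x8a) → 45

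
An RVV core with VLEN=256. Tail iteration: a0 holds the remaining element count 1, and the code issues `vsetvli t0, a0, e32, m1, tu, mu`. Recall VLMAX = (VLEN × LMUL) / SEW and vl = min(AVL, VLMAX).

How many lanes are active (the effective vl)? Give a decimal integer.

VLMAX = (256 × 1) / 32 = 8 lanes
vl ← min(1, 8) = 1

vl = 1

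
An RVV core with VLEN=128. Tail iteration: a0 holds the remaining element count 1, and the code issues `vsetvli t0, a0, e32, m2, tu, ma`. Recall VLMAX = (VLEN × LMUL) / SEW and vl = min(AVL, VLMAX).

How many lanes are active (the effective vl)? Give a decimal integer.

vl = 1

lanes per group: 128·2/32 = 8
vl = min(AVL, VLMAX) = min(1, 8) = 1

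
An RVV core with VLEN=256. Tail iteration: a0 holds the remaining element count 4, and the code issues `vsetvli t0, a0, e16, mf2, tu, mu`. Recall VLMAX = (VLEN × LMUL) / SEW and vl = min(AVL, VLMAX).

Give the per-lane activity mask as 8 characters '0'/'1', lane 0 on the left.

predicate = 11110000

VLMAX = VLEN×LMUL/SEW = 256×1/2/16 = 8
vl = min(AVL, VLMAX) = min(4, 8) = 4
bits (lane 0 leftmost): 11110000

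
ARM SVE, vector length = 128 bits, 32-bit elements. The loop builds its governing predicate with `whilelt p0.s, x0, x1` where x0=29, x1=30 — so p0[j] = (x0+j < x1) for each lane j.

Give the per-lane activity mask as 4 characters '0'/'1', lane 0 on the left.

predicate = 1000

lane count: 128 div 32 = 4
p0[j] = (29+j < 30); true for j=0..0 → 1 lanes set
bits (lane 0 leftmost): 1000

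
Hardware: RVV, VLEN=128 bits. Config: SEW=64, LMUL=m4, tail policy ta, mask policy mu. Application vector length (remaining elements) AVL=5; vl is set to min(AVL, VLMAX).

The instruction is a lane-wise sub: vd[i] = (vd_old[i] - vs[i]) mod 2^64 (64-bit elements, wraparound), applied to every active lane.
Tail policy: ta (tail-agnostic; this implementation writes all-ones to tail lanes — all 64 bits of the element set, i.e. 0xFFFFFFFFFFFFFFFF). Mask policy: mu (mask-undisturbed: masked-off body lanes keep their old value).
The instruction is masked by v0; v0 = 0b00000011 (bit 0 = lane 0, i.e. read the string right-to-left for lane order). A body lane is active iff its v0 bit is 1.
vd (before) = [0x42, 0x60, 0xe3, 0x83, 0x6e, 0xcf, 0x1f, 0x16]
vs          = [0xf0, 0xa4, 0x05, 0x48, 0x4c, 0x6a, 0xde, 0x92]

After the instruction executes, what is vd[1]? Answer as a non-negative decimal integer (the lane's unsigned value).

VLMAX = (128 × 4) / 64 = 8 lanes
AVL=5 ≤ VLMAX=8, so vl = 5
  i=0: sub(0x42,0xf0) → 18446744073709551442
  i=1: sub(0x60,0xa4) → 18446744073709551548
  i=2: mask-off/keep → 227
  i=3: mask-off/keep → 131
  i=4: mask-off/keep → 110
  i=5: tail/ones → 18446744073709551615
  i=6: tail/ones → 18446744073709551615
  i=7: tail/ones → 18446744073709551615

vd[1] = 18446744073709551548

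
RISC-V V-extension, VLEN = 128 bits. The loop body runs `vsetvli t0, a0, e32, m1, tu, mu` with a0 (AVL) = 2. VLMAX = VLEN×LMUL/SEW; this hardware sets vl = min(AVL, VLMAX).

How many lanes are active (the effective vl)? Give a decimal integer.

vl = 2

VLMAX = VLEN×LMUL/SEW = 128×1/32 = 4
vl = min(AVL, VLMAX) = min(2, 4) = 2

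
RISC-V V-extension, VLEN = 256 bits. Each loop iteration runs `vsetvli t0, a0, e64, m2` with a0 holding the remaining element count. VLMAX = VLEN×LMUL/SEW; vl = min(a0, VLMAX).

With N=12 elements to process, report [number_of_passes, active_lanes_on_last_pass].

[iterations, last_vl] = [2, 4]

VLMAX = VLEN×LMUL/SEW = 256×2/64 = 8
12 elements at 8/iter → 2 passes, remainder 4 on the last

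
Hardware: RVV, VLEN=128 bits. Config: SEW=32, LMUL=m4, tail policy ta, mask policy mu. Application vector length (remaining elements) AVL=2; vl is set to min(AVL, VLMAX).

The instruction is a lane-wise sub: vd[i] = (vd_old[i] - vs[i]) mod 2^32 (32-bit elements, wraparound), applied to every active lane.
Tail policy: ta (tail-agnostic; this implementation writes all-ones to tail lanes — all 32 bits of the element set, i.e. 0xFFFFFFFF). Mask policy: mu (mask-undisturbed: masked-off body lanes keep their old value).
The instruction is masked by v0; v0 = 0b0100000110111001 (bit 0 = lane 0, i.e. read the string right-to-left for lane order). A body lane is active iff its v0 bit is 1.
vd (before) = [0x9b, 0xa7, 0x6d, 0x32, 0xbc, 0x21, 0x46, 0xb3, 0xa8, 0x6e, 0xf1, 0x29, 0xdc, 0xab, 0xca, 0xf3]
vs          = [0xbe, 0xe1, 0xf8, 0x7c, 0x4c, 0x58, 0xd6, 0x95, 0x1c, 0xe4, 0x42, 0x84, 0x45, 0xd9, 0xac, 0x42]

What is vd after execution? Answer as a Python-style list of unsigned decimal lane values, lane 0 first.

vd = [4294967261, 167, 4294967295, 4294967295, 4294967295, 4294967295, 4294967295, 4294967295, 4294967295, 4294967295, 4294967295, 4294967295, 4294967295, 4294967295, 4294967295, 4294967295]

lanes per group: 128·4/32 = 16
vl ← min(2, 16) = 2
vd[0] sub(0x9b,0xbe) -> 0xffffffdd
vd[1] mask-off/keep -> 0xa7
vd[2] tail/ones -> 0xffffffff
vd[3] tail/ones -> 0xffffffff
vd[4] tail/ones -> 0xffffffff
vd[5] tail/ones -> 0xffffffff
vd[6] tail/ones -> 0xffffffff
vd[7] tail/ones -> 0xffffffff
vd[8] tail/ones -> 0xffffffff
vd[9] tail/ones -> 0xffffffff
vd[10] tail/ones -> 0xffffffff
vd[11] tail/ones -> 0xffffffff
vd[12] tail/ones -> 0xffffffff
vd[13] tail/ones -> 0xffffffff
vd[14] tail/ones -> 0xffffffff
vd[15] tail/ones -> 0xffffffff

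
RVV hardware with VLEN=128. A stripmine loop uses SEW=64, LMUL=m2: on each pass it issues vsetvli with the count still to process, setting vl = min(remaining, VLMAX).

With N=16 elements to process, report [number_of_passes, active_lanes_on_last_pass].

lanes per group: 128·2/64 = 4
iterations = ceil(16/4) = 4; final-pass vl = 4

[iterations, last_vl] = [4, 4]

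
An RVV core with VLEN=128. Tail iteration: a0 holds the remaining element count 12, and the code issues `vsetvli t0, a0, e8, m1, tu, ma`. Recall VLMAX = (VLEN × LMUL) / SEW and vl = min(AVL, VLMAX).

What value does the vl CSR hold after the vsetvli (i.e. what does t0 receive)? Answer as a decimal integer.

VLMAX = VLEN×LMUL/SEW = 128×1/8 = 16
AVL=12 ≤ VLMAX=16, so vl = 12

vl = 12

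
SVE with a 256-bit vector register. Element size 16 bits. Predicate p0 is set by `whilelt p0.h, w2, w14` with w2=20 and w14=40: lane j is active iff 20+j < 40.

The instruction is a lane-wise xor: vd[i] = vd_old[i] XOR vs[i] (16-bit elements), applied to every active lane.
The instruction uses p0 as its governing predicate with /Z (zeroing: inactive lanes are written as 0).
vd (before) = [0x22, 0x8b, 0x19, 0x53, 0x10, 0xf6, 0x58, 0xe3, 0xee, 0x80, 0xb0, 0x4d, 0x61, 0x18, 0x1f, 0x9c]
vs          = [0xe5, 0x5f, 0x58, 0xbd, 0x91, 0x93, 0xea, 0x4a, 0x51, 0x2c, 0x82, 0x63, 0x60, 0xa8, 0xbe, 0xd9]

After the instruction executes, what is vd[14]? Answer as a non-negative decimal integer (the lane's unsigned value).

vd[14] = 161

register lanes = 256/16 = 16
active while 20+j < 40, i.e. j ∈ [0,20) capped at 16 ⇒ 16
  i=0: xor(0x22,0xe5) → 199
  i=1: xor(0x8b,0x5f) → 212
  i=2: xor(0x19,0x58) → 65
  i=3: xor(0x53,0xbd) → 238
  i=4: xor(0x10,0x91) → 129
  i=5: xor(0xf6,0x93) → 101
  i=6: xor(0x58,0xea) → 178
  i=7: xor(0xe3,0x4a) → 169
  i=8: xor(0xee,0x51) → 191
  i=9: xor(0x80,0x2c) → 172
  i=10: xor(0xb0,0x82) → 50
  i=11: xor(0x4d,0x63) → 46
  i=12: xor(0x61,0x60) → 1
  i=13: xor(0x18,0xa8) → 176
  i=14: xor(0x1f,0xbe) → 161
  i=15: xor(0x9c,0xd9) → 69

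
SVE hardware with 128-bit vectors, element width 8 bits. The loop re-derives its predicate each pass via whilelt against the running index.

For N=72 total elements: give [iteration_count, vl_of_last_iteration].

[iterations, last_vl] = [5, 8]

128-bit reg / 8-bit elem → 16 lanes
iterations = ceil(72/16) = 5; final-pass vl = 8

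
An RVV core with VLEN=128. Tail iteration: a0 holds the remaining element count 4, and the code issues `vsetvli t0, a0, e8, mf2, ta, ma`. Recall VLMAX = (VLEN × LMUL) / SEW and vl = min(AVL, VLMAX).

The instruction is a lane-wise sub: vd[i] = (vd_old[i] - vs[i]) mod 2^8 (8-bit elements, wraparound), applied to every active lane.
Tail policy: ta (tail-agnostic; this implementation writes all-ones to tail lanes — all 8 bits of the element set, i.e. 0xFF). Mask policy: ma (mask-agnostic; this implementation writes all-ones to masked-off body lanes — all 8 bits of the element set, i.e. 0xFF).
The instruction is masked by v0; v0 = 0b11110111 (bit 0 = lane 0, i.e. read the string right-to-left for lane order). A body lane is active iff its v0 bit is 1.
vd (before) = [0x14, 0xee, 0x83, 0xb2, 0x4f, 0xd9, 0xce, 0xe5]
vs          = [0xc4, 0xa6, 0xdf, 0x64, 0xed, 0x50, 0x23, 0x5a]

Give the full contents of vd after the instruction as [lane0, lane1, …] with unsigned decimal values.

vd = [80, 72, 164, 255, 255, 255, 255, 255]

VLMAX = (128 × 1/2) / 8 = 8 lanes
vl = min(AVL, VLMAX) = min(4, 8) = 4
[0] sub(0x14,0xc4) = 0x50
[1] sub(0xee,0xa6) = 0x48
[2] sub(0x83,0xdf) = 0xa4
[3] mask-off/ones = 0xff
[4] tail/ones = 0xff
[5] tail/ones = 0xff
[6] tail/ones = 0xff
[7] tail/ones = 0xff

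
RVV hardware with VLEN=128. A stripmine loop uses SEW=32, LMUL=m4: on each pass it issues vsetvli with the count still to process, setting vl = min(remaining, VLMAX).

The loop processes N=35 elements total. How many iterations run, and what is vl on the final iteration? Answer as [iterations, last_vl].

VLMAX = VLEN×LMUL/SEW = 128×4/32 = 16
35 elements at 16/iter → 3 passes, remainder 3 on the last

[iterations, last_vl] = [3, 3]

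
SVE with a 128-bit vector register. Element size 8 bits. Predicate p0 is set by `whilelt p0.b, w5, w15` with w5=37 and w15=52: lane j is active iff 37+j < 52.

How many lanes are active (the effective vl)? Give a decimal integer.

vl = 15

128-bit reg / 8-bit elem → 16 lanes
active while 37+j < 52, i.e. j ∈ [0,15) capped at 16 ⇒ 15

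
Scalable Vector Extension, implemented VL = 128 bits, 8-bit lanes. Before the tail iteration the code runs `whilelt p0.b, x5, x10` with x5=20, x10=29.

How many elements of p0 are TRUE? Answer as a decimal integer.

vl = 9

128-bit reg / 8-bit elem → 16 lanes
active while 20+j < 29, i.e. j ∈ [0,9) capped at 16 ⇒ 9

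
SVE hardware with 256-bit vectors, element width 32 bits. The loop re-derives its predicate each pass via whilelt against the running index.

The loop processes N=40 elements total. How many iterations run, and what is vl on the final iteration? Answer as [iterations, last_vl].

register lanes = 256/32 = 8
40 elements at 8/iter → 5 passes, remainder 8 on the last

[iterations, last_vl] = [5, 8]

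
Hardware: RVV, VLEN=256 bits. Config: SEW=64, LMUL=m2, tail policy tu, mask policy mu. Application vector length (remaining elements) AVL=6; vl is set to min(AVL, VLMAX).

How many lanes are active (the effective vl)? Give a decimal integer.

VLMAX = VLEN×LMUL/SEW = 256×2/64 = 8
vl ← min(6, 8) = 6

vl = 6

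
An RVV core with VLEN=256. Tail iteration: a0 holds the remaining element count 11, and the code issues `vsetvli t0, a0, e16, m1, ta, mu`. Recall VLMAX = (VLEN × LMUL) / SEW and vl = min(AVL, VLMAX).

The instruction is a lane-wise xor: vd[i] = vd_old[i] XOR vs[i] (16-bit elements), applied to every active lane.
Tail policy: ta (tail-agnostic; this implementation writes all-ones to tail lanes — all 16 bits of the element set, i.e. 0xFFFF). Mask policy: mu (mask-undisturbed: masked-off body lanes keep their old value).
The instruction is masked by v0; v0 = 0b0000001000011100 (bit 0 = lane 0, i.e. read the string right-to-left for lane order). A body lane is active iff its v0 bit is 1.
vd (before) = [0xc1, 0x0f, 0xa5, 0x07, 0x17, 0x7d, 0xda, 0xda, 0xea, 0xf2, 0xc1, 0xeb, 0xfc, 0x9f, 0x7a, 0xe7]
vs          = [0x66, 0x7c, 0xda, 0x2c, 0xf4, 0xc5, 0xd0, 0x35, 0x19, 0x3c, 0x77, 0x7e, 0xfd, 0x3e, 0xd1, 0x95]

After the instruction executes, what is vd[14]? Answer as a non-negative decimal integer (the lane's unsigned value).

vd[14] = 65535

VLMAX = VLEN×LMUL/SEW = 256×1/16 = 16
vl ← min(11, 16) = 11
  i=0: mask-off/keep → 193
  i=1: mask-off/keep → 15
  i=2: xor(0xa5,0xda) → 127
  i=3: xor(0x07,0x2c) → 43
  i=4: xor(0x17,0xf4) → 227
  i=5: mask-off/keep → 125
  i=6: mask-off/keep → 218
  i=7: mask-off/keep → 218
  i=8: mask-off/keep → 234
  i=9: xor(0xf2,0x3c) → 206
  i=10: mask-off/keep → 193
  i=11: tail/ones → 65535
  i=12: tail/ones → 65535
  i=13: tail/ones → 65535
  i=14: tail/ones → 65535
  i=15: tail/ones → 65535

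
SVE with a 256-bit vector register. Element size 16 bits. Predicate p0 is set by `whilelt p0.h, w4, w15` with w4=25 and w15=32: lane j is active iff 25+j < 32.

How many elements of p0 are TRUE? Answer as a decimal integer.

lane count: 256 div 16 = 16
active while 25+j < 32, i.e. j ∈ [0,7) capped at 16 ⇒ 7

vl = 7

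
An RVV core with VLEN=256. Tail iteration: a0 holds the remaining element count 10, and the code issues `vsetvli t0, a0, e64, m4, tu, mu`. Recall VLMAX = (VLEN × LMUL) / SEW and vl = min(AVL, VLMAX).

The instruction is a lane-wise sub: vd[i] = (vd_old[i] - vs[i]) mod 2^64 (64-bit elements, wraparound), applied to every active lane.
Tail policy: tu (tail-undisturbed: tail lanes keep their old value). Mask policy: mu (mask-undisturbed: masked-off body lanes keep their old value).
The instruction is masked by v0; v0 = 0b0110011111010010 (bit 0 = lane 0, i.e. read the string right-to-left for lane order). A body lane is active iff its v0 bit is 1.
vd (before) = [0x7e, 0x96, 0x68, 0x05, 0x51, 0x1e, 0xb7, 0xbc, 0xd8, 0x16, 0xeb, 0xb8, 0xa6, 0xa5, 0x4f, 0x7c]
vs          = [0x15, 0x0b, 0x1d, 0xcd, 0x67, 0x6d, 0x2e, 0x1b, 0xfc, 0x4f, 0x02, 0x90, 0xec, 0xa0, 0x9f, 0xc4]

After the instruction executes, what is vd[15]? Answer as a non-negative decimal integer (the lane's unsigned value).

VLMAX = VLEN×LMUL/SEW = 256×4/64 = 16
AVL=10 ≤ VLMAX=16, so vl = 10
vd[0] mask-off/keep -> 0x7e
vd[1] sub(0x96,0x0b) -> 0x8b
vd[2] mask-off/keep -> 0x68
vd[3] mask-off/keep -> 0x05
vd[4] sub(0x51,0x67) -> 0xffffffffffffffea
vd[5] mask-off/keep -> 0x1e
vd[6] sub(0xb7,0x2e) -> 0x89
vd[7] sub(0xbc,0x1b) -> 0xa1
vd[8] sub(0xd8,0xfc) -> 0xffffffffffffffdc
vd[9] sub(0x16,0x4f) -> 0xffffffffffffffc7
vd[10] tail/keep -> 0xeb
vd[11] tail/keep -> 0xb8
vd[12] tail/keep -> 0xa6
vd[13] tail/keep -> 0xa5
vd[14] tail/keep -> 0x4f
vd[15] tail/keep -> 0x7c

vd[15] = 124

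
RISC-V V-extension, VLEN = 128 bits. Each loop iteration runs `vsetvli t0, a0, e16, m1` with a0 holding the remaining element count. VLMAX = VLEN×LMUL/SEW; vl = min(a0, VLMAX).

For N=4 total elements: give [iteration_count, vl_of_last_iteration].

[iterations, last_vl] = [1, 4]

VLMAX = (128 × 1) / 16 = 8 lanes
N=4: ⌈4/8⌉ = 1 iters; last vl = 4 − 0×8 = 4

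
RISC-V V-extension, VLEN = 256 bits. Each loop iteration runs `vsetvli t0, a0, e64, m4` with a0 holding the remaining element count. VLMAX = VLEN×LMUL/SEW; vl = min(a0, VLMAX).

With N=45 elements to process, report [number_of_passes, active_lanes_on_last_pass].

lanes per group: 256·4/64 = 16
iterations = ceil(45/16) = 3; final-pass vl = 13

[iterations, last_vl] = [3, 13]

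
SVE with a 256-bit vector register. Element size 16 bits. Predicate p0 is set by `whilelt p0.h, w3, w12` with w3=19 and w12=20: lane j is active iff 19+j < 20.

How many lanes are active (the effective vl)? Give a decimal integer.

256-bit reg / 16-bit elem → 16 lanes
active while 19+j < 20, i.e. j ∈ [0,1) capped at 16 ⇒ 1

vl = 1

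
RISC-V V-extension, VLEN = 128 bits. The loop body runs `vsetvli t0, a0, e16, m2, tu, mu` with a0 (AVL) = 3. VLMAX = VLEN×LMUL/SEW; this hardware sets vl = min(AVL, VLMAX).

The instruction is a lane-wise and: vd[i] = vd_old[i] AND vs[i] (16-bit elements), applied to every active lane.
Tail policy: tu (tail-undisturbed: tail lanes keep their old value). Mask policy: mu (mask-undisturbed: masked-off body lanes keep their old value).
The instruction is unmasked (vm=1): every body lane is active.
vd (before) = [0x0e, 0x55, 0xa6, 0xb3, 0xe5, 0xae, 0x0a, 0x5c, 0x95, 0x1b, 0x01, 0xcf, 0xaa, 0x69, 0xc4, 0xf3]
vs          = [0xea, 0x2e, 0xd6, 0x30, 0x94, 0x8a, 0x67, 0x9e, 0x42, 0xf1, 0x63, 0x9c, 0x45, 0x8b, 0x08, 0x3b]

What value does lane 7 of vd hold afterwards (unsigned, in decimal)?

VLMAX = VLEN×LMUL/SEW = 128×2/16 = 16
vl ← min(3, 16) = 3
  i=0: and(0x0e,0xea) → 10
  i=1: and(0x55,0x2e) → 4
  i=2: and(0xa6,0xd6) → 134
  i=3: tail/keep → 179
  i=4: tail/keep → 229
  i=5: tail/keep → 174
  i=6: tail/keep → 10
  i=7: tail/keep → 92
  i=8: tail/keep → 149
  i=9: tail/keep → 27
  i=10: tail/keep → 1
  i=11: tail/keep → 207
  i=12: tail/keep → 170
  i=13: tail/keep → 105
  i=14: tail/keep → 196
  i=15: tail/keep → 243

vd[7] = 92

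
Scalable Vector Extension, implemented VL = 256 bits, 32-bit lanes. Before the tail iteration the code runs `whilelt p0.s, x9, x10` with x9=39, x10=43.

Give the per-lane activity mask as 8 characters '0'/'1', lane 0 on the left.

lane count: 256 div 32 = 8
p0[j] = (39+j < 43); true for j=0..3 → 4 lanes set
bits (lane 0 leftmost): 11110000

predicate = 11110000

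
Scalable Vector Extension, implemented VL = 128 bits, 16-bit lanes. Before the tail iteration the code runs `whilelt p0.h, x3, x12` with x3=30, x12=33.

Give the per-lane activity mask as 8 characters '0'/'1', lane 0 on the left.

register lanes = 128/16 = 8
whilelt: lane j active iff 30+j < 33 → j < 3 → 3 active
bits (lane 0 leftmost): 11100000

predicate = 11100000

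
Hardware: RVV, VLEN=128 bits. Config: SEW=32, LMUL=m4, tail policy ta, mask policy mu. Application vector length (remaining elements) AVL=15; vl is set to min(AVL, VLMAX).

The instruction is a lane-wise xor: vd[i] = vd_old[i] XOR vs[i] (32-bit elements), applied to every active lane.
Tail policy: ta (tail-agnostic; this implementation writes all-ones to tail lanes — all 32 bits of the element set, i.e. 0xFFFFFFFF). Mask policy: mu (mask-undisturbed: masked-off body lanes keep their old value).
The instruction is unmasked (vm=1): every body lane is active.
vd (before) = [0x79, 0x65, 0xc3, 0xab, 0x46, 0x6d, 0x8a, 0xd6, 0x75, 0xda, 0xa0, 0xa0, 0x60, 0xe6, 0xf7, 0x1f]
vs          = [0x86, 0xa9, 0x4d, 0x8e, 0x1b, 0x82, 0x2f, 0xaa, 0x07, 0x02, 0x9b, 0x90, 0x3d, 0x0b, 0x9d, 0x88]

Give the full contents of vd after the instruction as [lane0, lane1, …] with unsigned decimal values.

vd = [255, 204, 142, 37, 93, 239, 165, 124, 114, 216, 59, 48, 93, 237, 106, 4294967295]

lanes per group: 128·4/32 = 16
AVL=15 ≤ VLMAX=16, so vl = 15
[0] xor(0x79,0x86) = 0xff
[1] xor(0x65,0xa9) = 0xcc
[2] xor(0xc3,0x4d) = 0x8e
[3] xor(0xab,0x8e) = 0x25
[4] xor(0x46,0x1b) = 0x5d
[5] xor(0x6d,0x82) = 0xef
[6] xor(0x8a,0x2f) = 0xa5
[7] xor(0xd6,0xaa) = 0x7c
[8] xor(0x75,0x07) = 0x72
[9] xor(0xda,0x02) = 0xd8
[10] xor(0xa0,0x9b) = 0x3b
[11] xor(0xa0,0x90) = 0x30
[12] xor(0x60,0x3d) = 0x5d
[13] xor(0xe6,0x0b) = 0xed
[14] xor(0xf7,0x9d) = 0x6a
[15] tail/ones = 0xffffffff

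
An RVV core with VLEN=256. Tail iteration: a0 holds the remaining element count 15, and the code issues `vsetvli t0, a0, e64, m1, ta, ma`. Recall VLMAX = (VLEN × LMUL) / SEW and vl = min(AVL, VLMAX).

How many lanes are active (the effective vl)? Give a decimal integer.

lanes per group: 256·1/64 = 4
vl = min(AVL, VLMAX) = min(15, 4) = 4

vl = 4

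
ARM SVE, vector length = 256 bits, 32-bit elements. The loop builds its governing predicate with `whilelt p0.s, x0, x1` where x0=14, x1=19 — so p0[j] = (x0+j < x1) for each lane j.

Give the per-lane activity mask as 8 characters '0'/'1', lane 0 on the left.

register lanes = 256/32 = 8
active while 14+j < 19, i.e. j ∈ [0,5) capped at 8 ⇒ 5
bits (lane 0 leftmost): 11111000

predicate = 11111000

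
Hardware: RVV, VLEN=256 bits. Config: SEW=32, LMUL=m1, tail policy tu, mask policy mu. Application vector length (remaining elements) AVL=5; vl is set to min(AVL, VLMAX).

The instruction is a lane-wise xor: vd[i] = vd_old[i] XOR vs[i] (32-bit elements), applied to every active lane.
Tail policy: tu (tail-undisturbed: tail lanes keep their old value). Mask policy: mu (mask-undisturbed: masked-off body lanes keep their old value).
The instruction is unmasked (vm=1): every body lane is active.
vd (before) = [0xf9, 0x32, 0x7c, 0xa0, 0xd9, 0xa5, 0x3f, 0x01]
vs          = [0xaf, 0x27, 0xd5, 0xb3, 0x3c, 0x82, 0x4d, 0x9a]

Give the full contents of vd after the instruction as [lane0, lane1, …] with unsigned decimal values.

vd = [86, 21, 169, 19, 229, 165, 63, 1]

VLMAX = VLEN×LMUL/SEW = 256×1/32 = 8
vl = min(AVL, VLMAX) = min(5, 8) = 5
vd[0] xor(0xf9,0xaf) -> 0x56
vd[1] xor(0x32,0x27) -> 0x15
vd[2] xor(0x7c,0xd5) -> 0xa9
vd[3] xor(0xa0,0xb3) -> 0x13
vd[4] xor(0xd9,0x3c) -> 0xe5
vd[5] tail/keep -> 0xa5
vd[6] tail/keep -> 0x3f
vd[7] tail/keep -> 0x01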